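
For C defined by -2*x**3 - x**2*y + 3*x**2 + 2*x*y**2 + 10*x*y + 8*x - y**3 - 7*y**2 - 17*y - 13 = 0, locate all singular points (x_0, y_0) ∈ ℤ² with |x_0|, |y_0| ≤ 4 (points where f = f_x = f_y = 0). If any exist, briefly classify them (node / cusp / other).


Singular points: {(1, -2)}; classification: node.

Compute partial derivatives:
  f_x = -6*x**2 - 2*x*y + 6*x + 2*y**2 + 10*y + 8.
  f_y = -x**2 + 4*x*y + 10*x - 3*y**2 - 14*y - 17.
Scan x_0 ∈ {−4, ..., 4}. For each x_0, f_y(x_0, y) is a polynomial in y; find its integer roots y ∈ {−4, ..., 4}, then test f_x and f at those candidates.
  x = -4: f_y(-4, y) = -3*y**2 - 30*y - 73; no integer root y with |y| ≤ 4.
  x = -3: f_y(-3, y) = -3*y**2 - 26*y - 56; vanishes at y ∈ {-4}. (-3, -4): f_x = -96 ≠ 0.
  x = -2: f_y(-2, y) = -3*y**2 - 22*y - 41; no integer root y with |y| ≤ 4.
  x = -1: f_y(-1, y) = -3*y**2 - 18*y - 28; no integer root y with |y| ≤ 4.
  x = 0: f_y(0, y) = -3*y**2 - 14*y - 17; no integer root y with |y| ≤ 4.
  x = 1: f_y(1, y) = -3*y**2 - 10*y - 8; vanishes at y ∈ {-2}. (1, -2): f_x = 0, f = 0 — SINGULAR.
  x = 2: f_y(2, y) = -3*y**2 - 6*y - 1; no integer root y with |y| ≤ 4.
  x = 3: f_y(3, y) = -3*y**2 - 2*y + 4; no integer root y with |y| ≤ 4.
  x = 4: f_y(4, y) = -3*y**2 + 2*y + 7; no integer root y with |y| ≤ 4.
Only singular point on the grid: (1, -2).
Classify: substitute x = 1 + u, y = -2 + v and expand: f = -2*u**3 - u**2*v - u**2 + 2*u*v**2 - v**3 + v**2.
No constant or linear terms (consistent with a singular point). Quadratic part: -u**2 + v**2. Cubic part: -2*u**3 - u**2*v + 2*u*v**2 - v**3.
The quadratic part v**2 - u**2 = (v − u)(v + u) splits into two distinct linear factors, so there are two distinct tangent lines y − -2 = ±(x − 1) — this is a node (ordinary double point).
Classification: node.


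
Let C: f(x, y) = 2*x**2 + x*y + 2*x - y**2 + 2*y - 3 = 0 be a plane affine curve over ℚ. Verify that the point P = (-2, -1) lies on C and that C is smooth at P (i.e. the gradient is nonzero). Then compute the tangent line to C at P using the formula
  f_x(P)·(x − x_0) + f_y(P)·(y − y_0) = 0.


Tangent line at P: -7*x + 2*y - 12 = 0.

Step 1: f(-2, -1) = 0, so P lies on C.
Step 2: partial derivatives
  f_x(x, y) = 4*x + y + 2, f_y(x, y) = x - 2*y + 2.
  f_x(P) = -7, f_y(P) = 2 (gradient nonzero, so P is smooth).
Step 3: tangent line at P: -7·(x − -2) + 2·(y − -1) = 0.
Expanding: -7*x + 2*y - 12 = 0.


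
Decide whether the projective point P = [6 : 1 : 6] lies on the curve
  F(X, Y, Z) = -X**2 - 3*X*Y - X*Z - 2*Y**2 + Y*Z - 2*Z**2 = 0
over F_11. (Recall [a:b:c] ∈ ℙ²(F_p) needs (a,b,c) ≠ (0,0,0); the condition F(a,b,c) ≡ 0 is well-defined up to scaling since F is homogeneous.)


F(6,1,6) ≡ 7 (mod 11); P is NOT on the curve.

Evaluate F(6, 1, 6) term-by-term (mod 11).
  -X**2 ↦ -1·36·1·1 = -36
  -3*X*Y ↦ -3·6·1·1 = -18
  -X*Z ↦ -1·6·1·6 = -36
  -2*Y**2 ↦ -2·1·1·1 = -2
  Y*Z ↦ 1·1·1·6 = 6
  -2*Z**2 ↦ -2·1·1·36 = -72
Sum: F(6, 1, 6) = (-36) + (-18) + (-36) + (-2) + (6) + (-72) = -158.
Reducing mod 11: -158 ≡ 7 (mod 11).
Since F(a, b, c) ≡ 7 ≠ 0 (mod 11), P does NOT lie on the curve.


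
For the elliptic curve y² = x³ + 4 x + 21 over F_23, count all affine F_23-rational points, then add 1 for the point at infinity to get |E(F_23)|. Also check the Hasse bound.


Affine points = {(1, 7), (1, 16), (4, 3), (4, 20), (6, 10), (6, 13), (7, 1), (7, 22), (8, 6), (8, 17), (9, 2), (9, 21), (10, 7), (10, 16), (11, 4), (11, 19), (12, 7), (12, 16), (13, 4), (13, 19), (15, 11), (15, 12), (16, 8), (16, 15), (22, 4), (22, 19)}; affine count = 26; |E(F_23)| = 27.

Discriminant check: Δ ∝ 4a³ + 27b² = 4·4³ + 27·21² = 4·64 + 27·441 ≡ 19 (mod 23). Nonzero ⇒ E is nonsingular.
For each x ∈ F_23, compute rhs = x³ + 4·x + 21 mod 23, then count y ∈ F_23 with y² ≡ rhs.
  x = 0: rhs = 21, matching y values: none (0 points).
  x = 1: rhs = 3, matching y values: 7, 16 (2 points).
  x = 2: rhs = 14, matching y values: none (0 points).
  x = 3: rhs = 14, matching y values: none (0 points).
  x = 4: rhs = 9, matching y values: 3, 20 (2 points).
  x = 5: rhs = 5, matching y values: none (0 points).
  x = 6: rhs = 8, matching y values: 10, 13 (2 points).
  x = 7: rhs = 1, matching y values: 1, 22 (2 points).
  x = 8: rhs = 13, matching y values: 6, 17 (2 points).
  x = 9: rhs = 4, matching y values: 2, 21 (2 points).
  x = 10: rhs = 3, matching y values: 7, 16 (2 points).
  x = 11: rhs = 16, matching y values: 4, 19 (2 points).
  x = 12: rhs = 3, matching y values: 7, 16 (2 points).
  x = 13: rhs = 16, matching y values: 4, 19 (2 points).
  x = 14: rhs = 15, matching y values: none (0 points).
  x = 15: rhs = 6, matching y values: 11, 12 (2 points).
  x = 16: rhs = 18, matching y values: 8, 15 (2 points).
  x = 17: rhs = 11, matching y values: none (0 points).
  x = 18: rhs = 14, matching y values: none (0 points).
  x = 19: rhs = 10, matching y values: none (0 points).
  x = 20: rhs = 5, matching y values: none (0 points).
  x = 21: rhs = 5, matching y values: none (0 points).
  x = 22: rhs = 16, matching y values: 4, 19 (2 points).
Total affine count: 26.
Full point count |E(F_23)| = 26 + 1 = 27.
Hasse bound: |27 − (23+1)| = |3| = 3 ≤ 2√23 ≈ 9.5917 ✓.


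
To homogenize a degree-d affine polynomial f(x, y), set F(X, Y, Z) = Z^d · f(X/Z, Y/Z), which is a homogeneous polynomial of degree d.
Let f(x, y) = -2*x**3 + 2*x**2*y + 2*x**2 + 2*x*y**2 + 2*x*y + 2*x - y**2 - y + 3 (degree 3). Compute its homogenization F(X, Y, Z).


F(X, Y, Z) = -2*X**3 + 2*X**2*Y + 2*X**2*Z + 2*X*Y**2 + 2*X*Y*Z + 2*X*Z**2 - Y**2*Z - Y*Z**2 + 3*Z**3

deg(f) = 3.
Substitute x = X/Z, y = Y/Z into f, then multiply by Z^3.
  monomial -2·x^3·y^0 ↦ -2·X^3·Y^0·Z^0.
  monomial 2·x^2·y^1 ↦ 2·X^2·Y^1·Z^0.
  monomial 2·x^2·y^0 ↦ 2·X^2·Y^0·Z^1.
  monomial 2·x^1·y^2 ↦ 2·X^1·Y^2·Z^0.
  monomial 2·x^1·y^1 ↦ 2·X^1·Y^1·Z^1.
  monomial 2·x^1·y^0 ↦ 2·X^1·Y^0·Z^2.
  monomial -1·x^0·y^2 ↦ -1·X^0·Y^2·Z^1.
  monomial -1·x^0·y^1 ↦ -1·X^0·Y^1·Z^2.
  monomial 3·x^0·y^0 ↦ 3·X^0·Y^0·Z^3.
Collecting: F(X, Y, Z) = -2*X**3 + 2*X**2*Y + 2*X**2*Z + 2*X*Y**2 + 2*X*Y*Z + 2*X*Z**2 - Y**2*Z - Y*Z**2 + 3*Z**3.


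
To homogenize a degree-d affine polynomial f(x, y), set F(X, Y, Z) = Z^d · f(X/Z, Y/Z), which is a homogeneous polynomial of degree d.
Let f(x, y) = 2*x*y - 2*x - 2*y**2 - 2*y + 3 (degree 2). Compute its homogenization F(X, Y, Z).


F(X, Y, Z) = 2*X*Y - 2*X*Z - 2*Y**2 - 2*Y*Z + 3*Z**2

deg(f) = 2.
Substitute x = X/Z, y = Y/Z into f, then multiply by Z^2.
  monomial 2·x^1·y^1 ↦ 2·X^1·Y^1·Z^0.
  monomial -2·x^1·y^0 ↦ -2·X^1·Y^0·Z^1.
  monomial -2·x^0·y^2 ↦ -2·X^0·Y^2·Z^0.
  monomial -2·x^0·y^1 ↦ -2·X^0·Y^1·Z^1.
  monomial 3·x^0·y^0 ↦ 3·X^0·Y^0·Z^2.
Collecting: F(X, Y, Z) = 2*X*Y - 2*X*Z - 2*Y**2 - 2*Y*Z + 3*Z**2.


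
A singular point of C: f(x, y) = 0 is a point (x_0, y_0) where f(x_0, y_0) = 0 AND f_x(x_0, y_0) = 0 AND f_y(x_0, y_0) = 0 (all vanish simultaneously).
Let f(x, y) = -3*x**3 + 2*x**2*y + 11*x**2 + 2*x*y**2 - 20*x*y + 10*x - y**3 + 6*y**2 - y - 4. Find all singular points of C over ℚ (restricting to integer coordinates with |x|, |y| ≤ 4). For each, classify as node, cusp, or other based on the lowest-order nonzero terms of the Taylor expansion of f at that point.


Singular points: {(2, 3)}; classification: node.

Compute partial derivatives:
  f_x = -9*x**2 + 4*x*y + 22*x + 2*y**2 - 20*y + 10.
  f_y = 2*x**2 + 4*x*y - 20*x - 3*y**2 + 12*y - 1.
Scan x_0 ∈ {−4, ..., 4}. For each x_0, f_y(x_0, y) is a polynomial in y; find its integer roots y ∈ {−4, ..., 4}, then test f_x and f at those candidates.
  x = -4: f_y(-4, y) = -3*y**2 - 4*y + 111; no integer root y with |y| ≤ 4.
  x = -3: f_y(-3, y) = 77 - 3*y**2; no integer root y with |y| ≤ 4.
  x = -2: f_y(-2, y) = -3*y**2 + 4*y + 47; no integer root y with |y| ≤ 4.
  x = -1: f_y(-1, y) = -3*y**2 + 8*y + 21; no integer root y with |y| ≤ 4.
  x = 0: f_y(0, y) = -3*y**2 + 12*y - 1; no integer root y with |y| ≤ 4.
  x = 1: f_y(1, y) = -3*y**2 + 16*y - 19; no integer root y with |y| ≤ 4.
  x = 2: f_y(2, y) = -3*y**2 + 20*y - 33; vanishes at y ∈ {3}. (2, 3): f_x = 0, f = 0 — SINGULAR.
  x = 3: f_y(3, y) = -3*y**2 + 24*y - 43; no integer root y with |y| ≤ 4.
  x = 4: f_y(4, y) = -3*y**2 + 28*y - 49; no integer root y with |y| ≤ 4.
Only singular point on the grid: (2, 3).
Classify: substitute x = 2 + u, y = 3 + v and expand: f = -3*u**3 + 2*u**2*v - u**2 + 2*u*v**2 - v**3 + v**2.
No constant or linear terms (consistent with a singular point). Quadratic part: -u**2 + v**2. Cubic part: -3*u**3 + 2*u**2*v + 2*u*v**2 - v**3.
The quadratic part v**2 - u**2 = (v − u)(v + u) splits into two distinct linear factors, so there are two distinct tangent lines y − 3 = ±(x − 2) — this is a node (ordinary double point).
Classification: node.


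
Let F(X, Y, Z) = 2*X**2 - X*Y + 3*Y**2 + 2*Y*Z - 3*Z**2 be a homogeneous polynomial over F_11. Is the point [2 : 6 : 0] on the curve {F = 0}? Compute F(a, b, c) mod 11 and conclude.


F(2,6,0) ≡ 5 (mod 11); P is NOT on the curve.

Evaluate F(2, 6, 0) term-by-term (mod 11).
  2*X**2 ↦ 2·4·1·1 = 8
  -X*Y ↦ -1·2·6·1 = -12
  3*Y**2 ↦ 3·1·36·1 = 108
  2*Y*Z ↦ 2·1·6·0 = 0
  -3*Z**2 ↦ -3·1·1·0 = 0
Sum: F(2, 6, 0) = (8) + (-12) + (108) + (0) + (0) = 104.
Reducing mod 11: 104 ≡ 5 (mod 11).
Since F(a, b, c) ≡ 5 ≠ 0 (mod 11), P does NOT lie on the curve.


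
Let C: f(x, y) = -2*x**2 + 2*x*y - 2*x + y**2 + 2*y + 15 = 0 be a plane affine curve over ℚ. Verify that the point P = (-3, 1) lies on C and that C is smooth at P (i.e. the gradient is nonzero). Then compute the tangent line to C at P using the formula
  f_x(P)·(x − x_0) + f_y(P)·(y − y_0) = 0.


Tangent line at P: 12*x - 2*y + 38 = 0.

Step 1: f(-3, 1) = 0, so P lies on C.
Step 2: partial derivatives
  f_x(x, y) = -4*x + 2*y - 2, f_y(x, y) = 2*x + 2*y + 2.
  f_x(P) = 12, f_y(P) = -2 (gradient nonzero, so P is smooth).
Step 3: tangent line at P: 12·(x − -3) + -2·(y − 1) = 0.
Expanding: 12*x - 2*y + 38 = 0.


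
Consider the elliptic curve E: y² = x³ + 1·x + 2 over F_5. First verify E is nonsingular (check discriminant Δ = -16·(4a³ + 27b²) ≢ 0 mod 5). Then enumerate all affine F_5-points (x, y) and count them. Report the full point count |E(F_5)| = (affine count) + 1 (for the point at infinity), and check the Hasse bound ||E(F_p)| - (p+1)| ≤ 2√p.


Affine points = {(1, 2), (1, 3), (4, 0)}; affine count = 3; |E(F_5)| = 4.

Discriminant check: Δ ∝ 4a³ + 27b² = 4·1³ + 27·2² = 4·1 + 27·4 ≡ 2 (mod 5). Nonzero ⇒ E is nonsingular.
For each x ∈ F_5, compute rhs = x³ + 1·x + 2 mod 5, then count y ∈ F_5 with y² ≡ rhs.
  x = 0: rhs = 2, matching y values: none (0 points).
  x = 1: rhs = 4, matching y values: 2, 3 (2 points).
  x = 2: rhs = 2, matching y values: none (0 points).
  x = 3: rhs = 2, matching y values: none (0 points).
  x = 4: rhs = 0, matching y values: 0 (1 points).
Total affine count: 3.
Full point count |E(F_5)| = 3 + 1 = 4.
Hasse bound: |4 − (5+1)| = |-2| = 2 ≤ 2√5 ≈ 4.4721 ✓.


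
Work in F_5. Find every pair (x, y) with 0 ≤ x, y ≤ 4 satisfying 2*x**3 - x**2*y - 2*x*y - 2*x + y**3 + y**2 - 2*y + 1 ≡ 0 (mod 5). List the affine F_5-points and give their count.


Affine F_5-points: {(2, 1), (2, 2)}; count = 2.

For each of the 25 pairs (x, y) ∈ F_5², evaluate f(x, y) mod 5. Record the zeros.
  x = 0: [0↦1, 1↦1, 2↦4, 3↦1, 4↦3]  zeros at y ∈ ∅
  x = 1: [0↦1, 1↦3, 2↦3, 3↦2, 4↦1]  zeros at y ∈ ∅
  x = 2: [0↦3, 1↦0, 2↦0, 3↦4, 4↦3]  zeros at y ∈ {1, 2}
  x = 3: [0↦4, 1↦4, 2↦2, 3↦4, 4↦1]  zeros at y ∈ ∅
  x = 4: [0↦1, 1↦2, 2↦1, 3↦4, 4↦2]  zeros at y ∈ ∅
Collecting zeros: affine points = {(2, 1), (2, 2)}.
Total count |C(F_5)_aff| = 2.


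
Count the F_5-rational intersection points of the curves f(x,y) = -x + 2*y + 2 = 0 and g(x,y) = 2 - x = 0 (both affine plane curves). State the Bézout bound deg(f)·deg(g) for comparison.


Common zeros: {(2, 0)}; count = 1; Bézout bound = 1.

deg(f) = 1, deg(g) = 1, so Bézout bound = 1.
Scan x ∈ F_5. For each x, list the y ∈ F_5 with f(x, y) ≡ 0 and those with g(x, y) ≡ 0 (mod 5); the common zeros in that column are the intersection.
  x = 0: f ≡ 0 at y ∈ {4}; g ≡ 0 at y ∈ ∅; common: ∅.
  x = 1: f ≡ 0 at y ∈ {2}; g ≡ 0 at y ∈ ∅; common: ∅.
  x = 2: f ≡ 0 at y ∈ {0}; g ≡ 0 at y ∈ {0, 1, 2, 3, 4}; common: {0}.
  x = 3: f ≡ 0 at y ∈ {3}; g ≡ 0 at y ∈ ∅; common: ∅.
  x = 4: f ≡ 0 at y ∈ {1}; g ≡ 0 at y ∈ ∅; common: ∅.
Collecting: common zeros = {(2, 0)}, so the count is 1.
Comparison with the Bézout bound: 1 ≤ 1 = deg(f)·deg(g), as expected for curves with no common component (the bound is attained).


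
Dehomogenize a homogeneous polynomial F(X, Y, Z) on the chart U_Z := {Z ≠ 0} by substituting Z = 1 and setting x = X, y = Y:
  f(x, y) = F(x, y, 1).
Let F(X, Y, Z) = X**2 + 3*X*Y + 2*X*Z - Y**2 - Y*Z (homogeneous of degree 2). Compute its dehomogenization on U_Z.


f(x, y) = x**2 + 3*x*y + 2*x - y**2 - y

On U_Z we set Z = 1. Each monomial c·X^i·Y^j·Z^k in F becomes c·x^i·y^j·1^k = c·x^i·y^j.
Substituting Z = 1: F(X, Y, 1) = x**2 + 3*x*y + 2*x - y**2 - y.
Note: deg(f) ≤ deg(F) = 2; strict inequality happens when F is divisible by Z (lost terms).


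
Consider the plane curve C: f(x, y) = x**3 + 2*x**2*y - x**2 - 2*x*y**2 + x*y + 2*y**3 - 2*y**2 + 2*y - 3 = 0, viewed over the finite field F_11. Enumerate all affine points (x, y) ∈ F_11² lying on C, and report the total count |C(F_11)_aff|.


Affine F_11-points: {(1, 1), (2, 8), (3, 3), (3, 6), (4, 4), (5, 7), (6, 2), (6, 7), (6, 9), (8, 5), (9, 7), (10, 1)}; count = 12.

For each of the 121 pairs (x, y) ∈ F_11², evaluate f(x, y) mod 11. Record the zeros.
  x = 0: [0↦8, 1↦10, 2↦9, 3↦6, 4↦2, 5↦9, 6↦6, 7↦5, 8↦7, 9↦2, 10↦2]  zeros at y ∈ ∅
  x = 1: [0↦8, 1↦0, 2↦7, 3↦8, 4↦4, 5↦7, 6↦7, 7↦5, 8↦2, 9↦10, 10↦8]  zeros at y ∈ {1}
  x = 2: [0↦1, 1↦9, 2↦6, 3↦4, 4↦4, 5↦7, 6↦3, 7↦4, 8↦0, 9↦3, 10↦3]  zeros at y ∈ {8}
  x = 3: [0↦4, 1↦10, 2↦1, 3↦0, 4↦8, 5↦4, 6↦0, 7↦8, 8↦7, 9↦9, 10↦4]  zeros at y ∈ {3, 6}
  x = 4: [0↦1, 1↦9, 2↦9, 3↦2, 4↦0, 5↦4, 6↦4, 7↦1, 8↦7, 9↦1, 10↦6]  zeros at y ∈ {4}
  x = 5: [0↦9, 1↦1, 2↦3, 3↦5, 4↦8, 5↦2, 6↦10, 7↦0, 8↦6, 9↦7, 10↦4]  zeros at y ∈ {7}
  x = 6: [0↦1, 1↦3, 2↦0, 3↦4, 4↦5, 5↦4, 6↦2, 7↦0, 8↦10, 9↦0, 10↦4]  zeros at y ∈ {2, 7, 9}
  x = 7: [0↦5, 1↦10, 2↦6, 3↦5, 4↦8, 5↦5, 6↦8, 7↦7, 8↦3, 9↦8, 10↦1]  zeros at y ∈ ∅
  x = 8: [0↦5, 1↦6, 2↦5, 3↦3, 4↦1, 5↦0, 6↦1, 7↦5, 8↦2, 9↦4, 10↦1]  zeros at y ∈ {5}
  x = 9: [0↦7, 1↦8, 2↦3, 3↦4, 4↦1, 5↦6, 6↦9, 7↦0, 8↦2, 9↦5, 10↦10]  zeros at y ∈ {7}
  x = 10: [0↦6, 1↦0, 2↦6, 3↦3, 4↦3, 5↦7, 6↦5, 7↦9, 8↦9, 9↦6, 10↦1]  zeros at y ∈ {1}
Collecting zeros: affine points = {(1, 1), (2, 8), (3, 3), (3, 6), (4, 4), (5, 7), (6, 2), (6, 7), (6, 9), (8, 5), (9, 7), (10, 1)}.
Total count |C(F_11)_aff| = 12.


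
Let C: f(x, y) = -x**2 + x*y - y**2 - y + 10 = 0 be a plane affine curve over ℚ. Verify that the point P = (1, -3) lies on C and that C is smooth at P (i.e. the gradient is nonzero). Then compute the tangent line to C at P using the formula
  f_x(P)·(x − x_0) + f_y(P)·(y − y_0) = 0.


Tangent line at P: -5*x + 6*y + 23 = 0.

Step 1: f(1, -3) = 0, so P lies on C.
Step 2: partial derivatives
  f_x(x, y) = -2*x + y, f_y(x, y) = x - 2*y - 1.
  f_x(P) = -5, f_y(P) = 6 (gradient nonzero, so P is smooth).
Step 3: tangent line at P: -5·(x − 1) + 6·(y − -3) = 0.
Expanding: -5*x + 6*y + 23 = 0.


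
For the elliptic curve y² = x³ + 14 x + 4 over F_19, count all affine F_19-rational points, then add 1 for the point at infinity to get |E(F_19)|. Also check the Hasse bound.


Affine points = {(0, 2), (0, 17), (1, 0), (3, 4), (3, 15), (5, 3), (5, 16), (6, 0), (8, 1), (8, 18), (9, 2), (9, 17), (10, 2), (10, 17), (11, 8), (11, 11), (12, 0), (15, 6), (15, 13), (16, 7), (16, 12), (17, 5), (17, 14)}; affine count = 23; |E(F_19)| = 24.

Discriminant check: Δ ∝ 4a³ + 27b² = 4·14³ + 27·4² = 4·2744 + 27·16 ≡ 8 (mod 19). Nonzero ⇒ E is nonsingular.
For each x ∈ F_19, compute rhs = x³ + 14·x + 4 mod 19, then count y ∈ F_19 with y² ≡ rhs.
  x = 0: rhs = 4, matching y values: 2, 17 (2 points).
  x = 1: rhs = 0, matching y values: 0 (1 points).
  x = 2: rhs = 2, matching y values: none (0 points).
  x = 3: rhs = 16, matching y values: 4, 15 (2 points).
  x = 4: rhs = 10, matching y values: none (0 points).
  x = 5: rhs = 9, matching y values: 3, 16 (2 points).
  x = 6: rhs = 0, matching y values: 0 (1 points).
  x = 7: rhs = 8, matching y values: none (0 points).
  x = 8: rhs = 1, matching y values: 1, 18 (2 points).
  x = 9: rhs = 4, matching y values: 2, 17 (2 points).
  x = 10: rhs = 4, matching y values: 2, 17 (2 points).
  x = 11: rhs = 7, matching y values: 8, 11 (2 points).
  x = 12: rhs = 0, matching y values: 0 (1 points).
  x = 13: rhs = 8, matching y values: none (0 points).
  x = 14: rhs = 18, matching y values: none (0 points).
  x = 15: rhs = 17, matching y values: 6, 13 (2 points).
  x = 16: rhs = 11, matching y values: 7, 12 (2 points).
  x = 17: rhs = 6, matching y values: 5, 14 (2 points).
  x = 18: rhs = 8, matching y values: none (0 points).
Total affine count: 23.
Full point count |E(F_19)| = 23 + 1 = 24.
Hasse bound: |24 − (19+1)| = |4| = 4 ≤ 2√19 ≈ 8.7178 ✓.


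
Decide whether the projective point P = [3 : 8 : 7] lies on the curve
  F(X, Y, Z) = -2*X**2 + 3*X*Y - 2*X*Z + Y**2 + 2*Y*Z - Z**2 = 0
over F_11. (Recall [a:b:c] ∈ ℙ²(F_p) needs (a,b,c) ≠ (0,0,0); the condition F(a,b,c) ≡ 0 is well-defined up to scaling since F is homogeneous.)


F(3,8,7) ≡ 7 (mod 11); P is NOT on the curve.

Evaluate F(3, 8, 7) term-by-term (mod 11).
  -2*X**2 ↦ -2·9·1·1 = -18
  3*X*Y ↦ 3·3·8·1 = 72
  -2*X*Z ↦ -2·3·1·7 = -42
  Y**2 ↦ 1·1·64·1 = 64
  2*Y*Z ↦ 2·1·8·7 = 112
  -Z**2 ↦ -1·1·1·49 = -49
Sum: F(3, 8, 7) = (-18) + (72) + (-42) + (64) + (112) + (-49) = 139.
Reducing mod 11: 139 ≡ 7 (mod 11).
Since F(a, b, c) ≡ 7 ≠ 0 (mod 11), P does NOT lie on the curve.


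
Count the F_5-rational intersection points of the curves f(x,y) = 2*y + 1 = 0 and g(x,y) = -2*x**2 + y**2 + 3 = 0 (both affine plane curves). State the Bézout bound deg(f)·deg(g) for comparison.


Common zeros: {(1, 2), (4, 2)}; count = 2; Bézout bound = 2.

deg(f) = 1, deg(g) = 2, so Bézout bound = 2.
Scan x ∈ F_5. For each x, list the y ∈ F_5 with f(x, y) ≡ 0 and those with g(x, y) ≡ 0 (mod 5); the common zeros in that column are the intersection.
  x = 0: f ≡ 0 at y ∈ {2}; g ≡ 0 at y ∈ ∅; common: ∅.
  x = 1: f ≡ 0 at y ∈ {2}; g ≡ 0 at y ∈ {2, 3}; common: {2}.
  x = 2: f ≡ 0 at y ∈ {2}; g ≡ 0 at y ∈ {0}; common: ∅.
  x = 3: f ≡ 0 at y ∈ {2}; g ≡ 0 at y ∈ {0}; common: ∅.
  x = 4: f ≡ 0 at y ∈ {2}; g ≡ 0 at y ∈ {2, 3}; common: {2}.
Collecting: common zeros = {(1, 2), (4, 2)}, so the count is 2.
Comparison with the Bézout bound: 2 ≤ 2 = deg(f)·deg(g), as expected for curves with no common component (the bound is attained).


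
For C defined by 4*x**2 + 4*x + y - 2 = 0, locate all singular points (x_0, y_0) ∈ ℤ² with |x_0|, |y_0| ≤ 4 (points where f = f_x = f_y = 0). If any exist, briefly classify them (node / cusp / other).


No singular points in the scanned grid; C is smooth there.

Compute partial derivatives:
  f_x = 8*x + 4.
  f_y = 1.
f_y = 1 is a nonzero constant, so f_y never vanishes: no point (x, y) can satisfy f = f_x = f_y = 0. In particular no (x, y) ∈ {−4, ..., 4}² is singular; the curve is smooth.


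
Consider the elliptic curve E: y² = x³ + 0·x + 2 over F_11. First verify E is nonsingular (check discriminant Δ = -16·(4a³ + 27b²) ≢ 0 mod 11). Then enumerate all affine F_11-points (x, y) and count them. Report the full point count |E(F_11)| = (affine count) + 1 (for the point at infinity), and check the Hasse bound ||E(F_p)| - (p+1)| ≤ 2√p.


Affine points = {(1, 5), (1, 6), (4, 0), (6, 3), (6, 8), (7, 2), (7, 9), (9, 4), (9, 7), (10, 1), (10, 10)}; affine count = 11; |E(F_11)| = 12.

Discriminant check: Δ ∝ 4a³ + 27b² = 4·0³ + 27·2² = 4·0 + 27·4 ≡ 9 (mod 11). Nonzero ⇒ E is nonsingular.
For each x ∈ F_11, compute rhs = x³ + 0·x + 2 mod 11, then count y ∈ F_11 with y² ≡ rhs.
  x = 0: rhs = 2, matching y values: none (0 points).
  x = 1: rhs = 3, matching y values: 5, 6 (2 points).
  x = 2: rhs = 10, matching y values: none (0 points).
  x = 3: rhs = 7, matching y values: none (0 points).
  x = 4: rhs = 0, matching y values: 0 (1 points).
  x = 5: rhs = 6, matching y values: none (0 points).
  x = 6: rhs = 9, matching y values: 3, 8 (2 points).
  x = 7: rhs = 4, matching y values: 2, 9 (2 points).
  x = 8: rhs = 8, matching y values: none (0 points).
  x = 9: rhs = 5, matching y values: 4, 7 (2 points).
  x = 10: rhs = 1, matching y values: 1, 10 (2 points).
Total affine count: 11.
Full point count |E(F_11)| = 11 + 1 = 12.
Hasse bound: |12 − (11+1)| = |0| = 0 ≤ 2√11 ≈ 6.6332 ✓.


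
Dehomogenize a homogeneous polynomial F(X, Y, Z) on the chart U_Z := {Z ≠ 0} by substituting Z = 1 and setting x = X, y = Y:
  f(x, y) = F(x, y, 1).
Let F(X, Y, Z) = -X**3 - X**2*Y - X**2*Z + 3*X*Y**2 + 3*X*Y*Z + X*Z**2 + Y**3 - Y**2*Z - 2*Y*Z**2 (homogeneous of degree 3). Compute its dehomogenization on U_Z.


f(x, y) = -x**3 - x**2*y - x**2 + 3*x*y**2 + 3*x*y + x + y**3 - y**2 - 2*y

On U_Z we set Z = 1. Each monomial c·X^i·Y^j·Z^k in F becomes c·x^i·y^j·1^k = c·x^i·y^j.
Substituting Z = 1: F(X, Y, 1) = -x**3 - x**2*y - x**2 + 3*x*y**2 + 3*x*y + x + y**3 - y**2 - 2*y.
Note: deg(f) ≤ deg(F) = 3; strict inequality happens when F is divisible by Z (lost terms).


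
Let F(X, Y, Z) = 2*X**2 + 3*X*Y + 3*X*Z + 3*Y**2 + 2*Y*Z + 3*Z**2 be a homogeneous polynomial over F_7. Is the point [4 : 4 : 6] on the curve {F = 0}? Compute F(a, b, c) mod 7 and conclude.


F(4,4,6) ≡ 6 (mod 7); P is NOT on the curve.

Evaluate F(4, 4, 6) term-by-term (mod 7).
  2*X**2 ↦ 2·16·1·1 = 32
  3*X*Y ↦ 3·4·4·1 = 48
  3*X*Z ↦ 3·4·1·6 = 72
  3*Y**2 ↦ 3·1·16·1 = 48
  2*Y*Z ↦ 2·1·4·6 = 48
  3*Z**2 ↦ 3·1·1·36 = 108
Sum: F(4, 4, 6) = (32) + (48) + (72) + (48) + (48) + (108) = 356.
Reducing mod 7: 356 ≡ 6 (mod 7).
Since F(a, b, c) ≡ 6 ≠ 0 (mod 7), P does NOT lie on the curve.


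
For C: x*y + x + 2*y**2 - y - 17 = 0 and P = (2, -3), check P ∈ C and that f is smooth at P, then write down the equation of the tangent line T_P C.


Tangent line at P: -2*x - 11*y - 29 = 0.

Step 1: f(2, -3) = 0, so P lies on C.
Step 2: partial derivatives
  f_x(x, y) = y + 1, f_y(x, y) = x + 4*y - 1.
  f_x(P) = -2, f_y(P) = -11 (gradient nonzero, so P is smooth).
Step 3: tangent line at P: -2·(x − 2) + -11·(y − -3) = 0.
Expanding: -2*x - 11*y - 29 = 0.


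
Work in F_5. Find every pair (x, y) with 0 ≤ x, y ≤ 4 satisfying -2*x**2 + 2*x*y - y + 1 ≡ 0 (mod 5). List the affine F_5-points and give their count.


Affine F_5-points: {(0, 1), (1, 1), (2, 4), (4, 3)}; count = 4.

For each of the 25 pairs (x, y) ∈ F_5², evaluate f(x, y) mod 5. Record the zeros.
  x = 0: [0↦1, 1↦0, 2↦4, 3↦3, 4↦2]  zeros at y ∈ {1}
  x = 1: [0↦4, 1↦0, 2↦1, 3↦2, 4↦3]  zeros at y ∈ {1}
  x = 2: [0↦3, 1↦1, 2↦4, 3↦2, 4↦0]  zeros at y ∈ {4}
  x = 3: [0↦3, 1↦3, 2↦3, 3↦3, 4↦3]  zeros at y ∈ ∅
  x = 4: [0↦4, 1↦1, 2↦3, 3↦0, 4↦2]  zeros at y ∈ {3}
Collecting zeros: affine points = {(0, 1), (1, 1), (2, 4), (4, 3)}.
Total count |C(F_5)_aff| = 4.


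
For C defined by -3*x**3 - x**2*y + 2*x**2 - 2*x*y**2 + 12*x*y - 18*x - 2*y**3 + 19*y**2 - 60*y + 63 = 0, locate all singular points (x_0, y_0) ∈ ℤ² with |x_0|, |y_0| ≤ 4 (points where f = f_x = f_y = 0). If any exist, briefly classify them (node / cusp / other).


Singular points: {(0, 3)}; classification: node.

Compute partial derivatives:
  f_x = -9*x**2 - 2*x*y + 4*x - 2*y**2 + 12*y - 18.
  f_y = -x**2 - 4*x*y + 12*x - 6*y**2 + 38*y - 60.
Scan x_0 ∈ {−4, ..., 4}. For each x_0, f_y(x_0, y) is a polynomial in y; find its integer roots y ∈ {−4, ..., 4}, then test f_x and f at those candidates.
  x = -4: f_y(-4, y) = -6*y**2 + 54*y - 124; no integer root y with |y| ≤ 4.
  x = -3: f_y(-3, y) = -6*y**2 + 50*y - 105; no integer root y with |y| ≤ 4.
  x = -2: f_y(-2, y) = -6*y**2 + 46*y - 88; vanishes at y ∈ {4}. (-2, 4): f_x = -30 ≠ 0.
  x = -1: f_y(-1, y) = -6*y**2 + 42*y - 73; no integer root y with |y| ≤ 4.
  x = 0: f_y(0, y) = -6*y**2 + 38*y - 60; vanishes at y ∈ {3}. (0, 3): f_x = 0, f = 0 — SINGULAR.
  x = 1: f_y(1, y) = -6*y**2 + 34*y - 49; no integer root y with |y| ≤ 4.
  x = 2: f_y(2, y) = -6*y**2 + 30*y - 40; no integer root y with |y| ≤ 4.
  x = 3: f_y(3, y) = -6*y**2 + 26*y - 33; no integer root y with |y| ≤ 4.
  x = 4: f_y(4, y) = -6*y**2 + 22*y - 28; no integer root y with |y| ≤ 4.
Only singular point on the grid: (0, 3).
Classify: substitute x = 0 + u, y = 3 + v and expand: f = -3*u**3 - u**2*v - u**2 - 2*u*v**2 - 2*v**3 + v**2.
No constant or linear terms (consistent with a singular point). Quadratic part: -u**2 + v**2. Cubic part: -3*u**3 - u**2*v - 2*u*v**2 - 2*v**3.
The quadratic part v**2 - u**2 = (v − u)(v + u) splits into two distinct linear factors, so there are two distinct tangent lines y − 3 = ±(x − 0) — this is a node (ordinary double point).
Classification: node.


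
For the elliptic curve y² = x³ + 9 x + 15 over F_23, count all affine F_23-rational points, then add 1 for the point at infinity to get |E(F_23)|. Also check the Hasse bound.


Affine points = {(1, 5), (1, 18), (2, 8), (2, 15), (3, 0), (4, 0), (5, 1), (5, 22), (6, 3), (6, 20), (8, 1), (8, 22), (10, 1), (10, 22), (13, 11), (13, 12), (15, 11), (15, 12), (16, 0), (18, 11), (18, 12), (21, 9), (21, 14)}; affine count = 23; |E(F_23)| = 24.

Discriminant check: Δ ∝ 4a³ + 27b² = 4·9³ + 27·15² = 4·729 + 27·225 ≡ 21 (mod 23). Nonzero ⇒ E is nonsingular.
For each x ∈ F_23, compute rhs = x³ + 9·x + 15 mod 23, then count y ∈ F_23 with y² ≡ rhs.
  x = 0: rhs = 15, matching y values: none (0 points).
  x = 1: rhs = 2, matching y values: 5, 18 (2 points).
  x = 2: rhs = 18, matching y values: 8, 15 (2 points).
  x = 3: rhs = 0, matching y values: 0 (1 points).
  x = 4: rhs = 0, matching y values: 0 (1 points).
  x = 5: rhs = 1, matching y values: 1, 22 (2 points).
  x = 6: rhs = 9, matching y values: 3, 20 (2 points).
  x = 7: rhs = 7, matching y values: none (0 points).
  x = 8: rhs = 1, matching y values: 1, 22 (2 points).
  x = 9: rhs = 20, matching y values: none (0 points).
  x = 10: rhs = 1, matching y values: 1, 22 (2 points).
  x = 11: rhs = 19, matching y values: none (0 points).
  x = 12: rhs = 11, matching y values: none (0 points).
  x = 13: rhs = 6, matching y values: 11, 12 (2 points).
  x = 14: rhs = 10, matching y values: none (0 points).
  x = 15: rhs = 6, matching y values: 11, 12 (2 points).
  x = 16: rhs = 0, matching y values: 0 (1 points).
  x = 17: rhs = 21, matching y values: none (0 points).
  x = 18: rhs = 6, matching y values: 11, 12 (2 points).
  x = 19: rhs = 7, matching y values: none (0 points).
  x = 20: rhs = 7, matching y values: none (0 points).
  x = 21: rhs = 12, matching y values: 9, 14 (2 points).
  x = 22: rhs = 5, matching y values: none (0 points).
Total affine count: 23.
Full point count |E(F_23)| = 23 + 1 = 24.
Hasse bound: |24 − (23+1)| = |0| = 0 ≤ 2√23 ≈ 9.5917 ✓.


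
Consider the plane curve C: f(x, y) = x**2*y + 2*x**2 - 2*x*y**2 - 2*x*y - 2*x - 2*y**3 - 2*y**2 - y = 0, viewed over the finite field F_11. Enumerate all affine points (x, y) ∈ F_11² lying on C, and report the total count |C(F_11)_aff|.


Affine F_11-points: {(0, 0), (1, 0), (1, 10), (4, 3), (4, 6), (4, 8), (5, 5), (7, 5), (9, 9), (10, 3)}; count = 10.

For each of the 121 pairs (x, y) ∈ F_11², evaluate f(x, y) mod 11. Record the zeros.
  x = 0: [0↦0, 1↦6, 2↦7, 3↦2, 4↦1, 5↦3, 6↦7, 7↦1, 8↦6, 9↦10, 10↦1]  zeros at y ∈ {0}
  x = 1: [0↦0, 1↦3, 2↦8, 3↦3, 4↦9, 5↦3, 6↦6, 7↦6, 8↦2, 9↦4, 10↦0]  zeros at y ∈ {0, 10}
  x = 2: [0↦4, 1↦6, 2↦6, 3↦3, 4↦7, 5↦6, 6↦10, 7↦7, 8↦7, 9↦9, 10↦1]  zeros at y ∈ ∅
  x = 3: [0↦1, 1↦4, 2↦1, 3↦2, 4↦6, 5↦1, 6↦8, 7↦4, 8↦10, 9↦3, 10↦4]  zeros at y ∈ ∅
  x = 4: [0↦2, 1↦8, 2↦4, 3↦0, 4↦6, 5↦10, 6↦0, 7↦8, 8↦0, 9↦8, 10↦9]  zeros at y ∈ {3, 6, 8}
  x = 5: [0↦7, 1↦7, 2↦4, 3↦8, 4↦7, 5↦0, 6↦8, 7↦8, 8↦10, 9↦2, 10↦5]  zeros at y ∈ {5}
  x = 6: [0↦5, 1↦1, 2↦1, 3↦4, 4↦9, 5↦4, 6↦10, 7↦4, 8↦7, 9↦7, 10↦3]  zeros at y ∈ ∅
  x = 7: [0↦7, 1↦1, 2↦6, 3↦10, 4↦1, 5↦0, 6↦6, 7↦7, 8↦2, 9↦1, 10↦3]  zeros at y ∈ {5}
  x = 8: [0↦2, 1↦7, 2↦8, 3↦4, 4↦5, 5↦10, 6↦7, 7↦6, 8↦6, 9↦6, 10↦5]  zeros at y ∈ ∅
  x = 9: [0↦1, 1↦8, 2↦7, 3↦8, 4↦10, 5↦1, 6↦2, 7↦1, 8↦8, 9↦0, 10↦9]  zeros at y ∈ {9}
  x = 10: [0↦4, 1↦4, 2↦3, 3↦0, 4↦5, 5↦6, 6↦2, 7↦3, 8↦8, 9↦5, 10↦4]  zeros at y ∈ {3}
Collecting zeros: affine points = {(0, 0), (1, 0), (1, 10), (4, 3), (4, 6), (4, 8), (5, 5), (7, 5), (9, 9), (10, 3)}.
Total count |C(F_11)_aff| = 10.


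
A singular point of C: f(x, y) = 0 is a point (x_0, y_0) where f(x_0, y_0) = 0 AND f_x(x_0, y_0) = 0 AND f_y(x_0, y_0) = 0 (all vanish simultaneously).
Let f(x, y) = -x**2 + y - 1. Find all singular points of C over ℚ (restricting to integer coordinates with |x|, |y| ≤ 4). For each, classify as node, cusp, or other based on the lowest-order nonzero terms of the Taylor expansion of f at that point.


No singular points in the scanned grid; C is smooth there.

Compute partial derivatives:
  f_x = -2*x.
  f_y = 1.
f_y = 1 is a nonzero constant, so f_y never vanishes: no point (x, y) can satisfy f = f_x = f_y = 0. In particular no (x, y) ∈ {−4, ..., 4}² is singular; the curve is smooth.


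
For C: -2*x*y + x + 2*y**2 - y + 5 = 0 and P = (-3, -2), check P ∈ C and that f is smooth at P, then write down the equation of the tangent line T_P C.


Tangent line at P: 5*x - 3*y + 9 = 0.

Step 1: f(-3, -2) = 0, so P lies on C.
Step 2: partial derivatives
  f_x(x, y) = 1 - 2*y, f_y(x, y) = -2*x + 4*y - 1.
  f_x(P) = 5, f_y(P) = -3 (gradient nonzero, so P is smooth).
Step 3: tangent line at P: 5·(x − -3) + -3·(y − -2) = 0.
Expanding: 5*x - 3*y + 9 = 0.


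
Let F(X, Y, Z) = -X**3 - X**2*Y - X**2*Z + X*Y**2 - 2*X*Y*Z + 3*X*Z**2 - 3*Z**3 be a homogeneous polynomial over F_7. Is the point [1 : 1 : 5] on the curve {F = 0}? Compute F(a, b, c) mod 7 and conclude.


F(1,1,5) ≡ 6 (mod 7); P is NOT on the curve.

Evaluate F(1, 1, 5) term-by-term (mod 7).
  -X**3 ↦ -1·1·1·1 = -1
  -X**2*Y ↦ -1·1·1·1 = -1
  -X**2*Z ↦ -1·1·1·5 = -5
  X*Y**2 ↦ 1·1·1·1 = 1
  -2*X*Y*Z ↦ -2·1·1·5 = -10
  3*X*Z**2 ↦ 3·1·1·25 = 75
  -3*Z**3 ↦ -3·1·1·125 = -375
Sum: F(1, 1, 5) = (-1) + (-1) + (-5) + (1) + (-10) + (75) + (-375) = -316.
Reducing mod 7: -316 ≡ 6 (mod 7).
Since F(a, b, c) ≡ 6 ≠ 0 (mod 7), P does NOT lie on the curve.


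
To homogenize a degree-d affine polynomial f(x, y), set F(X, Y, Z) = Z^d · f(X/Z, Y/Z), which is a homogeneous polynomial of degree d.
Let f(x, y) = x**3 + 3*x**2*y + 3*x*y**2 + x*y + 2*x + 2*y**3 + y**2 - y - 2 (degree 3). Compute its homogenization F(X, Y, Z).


F(X, Y, Z) = X**3 + 3*X**2*Y + 3*X*Y**2 + X*Y*Z + 2*X*Z**2 + 2*Y**3 + Y**2*Z - Y*Z**2 - 2*Z**3

deg(f) = 3.
Substitute x = X/Z, y = Y/Z into f, then multiply by Z^3.
  monomial 1·x^3·y^0 ↦ 1·X^3·Y^0·Z^0.
  monomial 3·x^2·y^1 ↦ 3·X^2·Y^1·Z^0.
  monomial 3·x^1·y^2 ↦ 3·X^1·Y^2·Z^0.
  monomial 1·x^1·y^1 ↦ 1·X^1·Y^1·Z^1.
  monomial 2·x^1·y^0 ↦ 2·X^1·Y^0·Z^2.
  monomial 2·x^0·y^3 ↦ 2·X^0·Y^3·Z^0.
  monomial 1·x^0·y^2 ↦ 1·X^0·Y^2·Z^1.
  monomial -1·x^0·y^1 ↦ -1·X^0·Y^1·Z^2.
  monomial -2·x^0·y^0 ↦ -2·X^0·Y^0·Z^3.
Collecting: F(X, Y, Z) = X**3 + 3*X**2*Y + 3*X*Y**2 + X*Y*Z + 2*X*Z**2 + 2*Y**3 + Y**2*Z - Y*Z**2 - 2*Z**3.


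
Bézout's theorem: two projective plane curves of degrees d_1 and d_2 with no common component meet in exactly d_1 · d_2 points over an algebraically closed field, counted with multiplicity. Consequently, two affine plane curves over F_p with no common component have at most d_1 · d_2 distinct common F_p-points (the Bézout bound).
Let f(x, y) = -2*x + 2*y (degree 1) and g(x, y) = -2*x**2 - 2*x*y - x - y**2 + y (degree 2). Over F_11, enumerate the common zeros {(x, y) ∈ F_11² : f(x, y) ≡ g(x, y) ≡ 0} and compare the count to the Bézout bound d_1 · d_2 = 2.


Common zeros: {(0, 0)}; count = 1; Bézout bound = 2.

deg(f) = 1, deg(g) = 2, so Bézout bound = 2.
Scan x ∈ F_11. For each x, list the y ∈ F_11 with f(x, y) ≡ 0 and those with g(x, y) ≡ 0 (mod 11); the common zeros in that column are the intersection.
  x = 0: f ≡ 0 at y ∈ {0}; g ≡ 0 at y ∈ {0, 1}; common: {0}.
  x = 1: f ≡ 0 at y ∈ {1}; g ≡ 0 at y ∈ {5}; common: ∅.
  x = 2: f ≡ 0 at y ∈ {2}; g ≡ 0 at y ∈ ∅; common: ∅.
  x = 3: f ≡ 0 at y ∈ {3}; g ≡ 0 at y ∈ ∅; common: ∅.
  x = 4: f ≡ 0 at y ∈ {4}; g ≡ 0 at y ∈ {1, 3}; common: ∅.
  x = 5: f ≡ 0 at y ∈ {5}; g ≡ 0 at y ∈ {0, 2}; common: ∅.
  x = 6: f ≡ 0 at y ∈ {6}; g ≡ 0 at y ∈ ∅; common: ∅.
  x = 7: f ≡ 0 at y ∈ {7}; g ≡ 0 at y ∈ ∅; common: ∅.
  x = 8: f ≡ 0 at y ∈ {8}; g ≡ 0 at y ∈ {9}; common: ∅.
  x = 9: f ≡ 0 at y ∈ {9}; g ≡ 0 at y ∈ {2, 3}; common: ∅.
  x = 10: f ≡ 0 at y ∈ {10}; g ≡ 0 at y ∈ {5, 9}; common: ∅.
Collecting: common zeros = {(0, 0)}, so the count is 1.
Comparison with the Bézout bound: 1 ≤ 2 = deg(f)·deg(g), as expected for curves with no common component (the affine F_11-count falls short of the bound because intersections may lie at infinity, over extension fields, or carry multiplicity).


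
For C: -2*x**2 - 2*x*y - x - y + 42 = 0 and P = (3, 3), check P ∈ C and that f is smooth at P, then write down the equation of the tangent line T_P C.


Tangent line at P: -19*x - 7*y + 78 = 0.

Step 1: f(3, 3) = 0, so P lies on C.
Step 2: partial derivatives
  f_x(x, y) = -4*x - 2*y - 1, f_y(x, y) = -2*x - 1.
  f_x(P) = -19, f_y(P) = -7 (gradient nonzero, so P is smooth).
Step 3: tangent line at P: -19·(x − 3) + -7·(y − 3) = 0.
Expanding: -19*x - 7*y + 78 = 0.


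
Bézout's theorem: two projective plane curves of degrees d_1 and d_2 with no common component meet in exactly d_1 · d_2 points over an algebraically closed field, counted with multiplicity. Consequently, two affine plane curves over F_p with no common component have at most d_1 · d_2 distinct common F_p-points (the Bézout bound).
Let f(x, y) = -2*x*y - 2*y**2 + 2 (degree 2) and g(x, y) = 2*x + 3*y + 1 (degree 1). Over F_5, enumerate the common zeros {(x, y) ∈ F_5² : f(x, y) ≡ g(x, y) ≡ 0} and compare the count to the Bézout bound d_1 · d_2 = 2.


Common zeros: ∅; count = 0; Bézout bound = 2.

deg(f) = 2, deg(g) = 1, so Bézout bound = 2.
Scan x ∈ F_5. For each x, list the y ∈ F_5 with f(x, y) ≡ 0 and those with g(x, y) ≡ 0 (mod 5); the common zeros in that column are the intersection.
  x = 0: f ≡ 0 at y ∈ {1, 4}; g ≡ 0 at y ∈ {3}; common: ∅.
  x = 1: f ≡ 0 at y ∈ {2}; g ≡ 0 at y ∈ {4}; common: ∅.
  x = 2: f ≡ 0 at y ∈ ∅; g ≡ 0 at y ∈ {0}; common: ∅.
  x = 3: f ≡ 0 at y ∈ ∅; g ≡ 0 at y ∈ {1}; common: ∅.
  x = 4: f ≡ 0 at y ∈ {3}; g ≡ 0 at y ∈ {2}; common: ∅.
Collecting: common zeros = ∅, so the count is 0.
Comparison with the Bézout bound: 0 ≤ 2 = deg(f)·deg(g), as expected for curves with no common component (the affine F_5-count falls short of the bound because intersections may lie at infinity, over extension fields, or carry multiplicity).


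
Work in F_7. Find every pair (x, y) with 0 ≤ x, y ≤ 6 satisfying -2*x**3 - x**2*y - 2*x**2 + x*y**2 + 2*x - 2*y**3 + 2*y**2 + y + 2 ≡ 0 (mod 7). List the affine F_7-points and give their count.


Affine F_7-points: {(1, 0), (1, 5), (3, 6), (4, 1), (5, 5), (6, 0), (6, 4)}; count = 7.

For each of the 49 pairs (x, y) ∈ F_7², evaluate f(x, y) mod 7. Record the zeros.
  x = 0: [0↦2, 1↦3, 2↦3, 3↦4, 4↦1, 5↦3, 6↦5]  zeros at y ∈ ∅
  x = 1: [0↦0, 1↦1, 2↦3, 3↦1, 4↦4, 5↦0, 6↦5]  zeros at y ∈ {0, 5}
  x = 2: [0↦3, 1↦2, 2↦4, 3↦4, 4↦4, 5↦6, 6↦5]  zeros at y ∈ ∅
  x = 3: [0↦6, 1↦1, 2↦1, 3↦1, 4↦3, 5↦2, 6↦0]  zeros at y ∈ {6}
  x = 4: [0↦4, 1↦0, 2↦3, 3↦1, 4↦3, 5↦4, 6↦6]  zeros at y ∈ {1}
  x = 5: [0↦6, 1↦1, 2↦5, 3↦6, 4↦6, 5↦0, 6↦4]  zeros at y ∈ {5}
  x = 6: [0↦0, 1↦6, 2↦2, 3↦4, 4↦0, 5↦6, 6↦3]  zeros at y ∈ {0, 4}
Collecting zeros: affine points = {(1, 0), (1, 5), (3, 6), (4, 1), (5, 5), (6, 0), (6, 4)}.
Total count |C(F_7)_aff| = 7.


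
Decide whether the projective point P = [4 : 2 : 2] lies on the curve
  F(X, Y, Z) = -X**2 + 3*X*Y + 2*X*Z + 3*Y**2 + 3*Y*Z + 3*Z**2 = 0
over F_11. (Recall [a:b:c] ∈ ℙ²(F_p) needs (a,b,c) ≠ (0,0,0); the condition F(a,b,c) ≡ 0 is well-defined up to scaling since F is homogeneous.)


F(4,2,2) ≡ 5 (mod 11); P is NOT on the curve.

Evaluate F(4, 2, 2) term-by-term (mod 11).
  -X**2 ↦ -1·16·1·1 = -16
  3*X*Y ↦ 3·4·2·1 = 24
  2*X*Z ↦ 2·4·1·2 = 16
  3*Y**2 ↦ 3·1·4·1 = 12
  3*Y*Z ↦ 3·1·2·2 = 12
  3*Z**2 ↦ 3·1·1·4 = 12
Sum: F(4, 2, 2) = (-16) + (24) + (16) + (12) + (12) + (12) = 60.
Reducing mod 11: 60 ≡ 5 (mod 11).
Since F(a, b, c) ≡ 5 ≠ 0 (mod 11), P does NOT lie on the curve.


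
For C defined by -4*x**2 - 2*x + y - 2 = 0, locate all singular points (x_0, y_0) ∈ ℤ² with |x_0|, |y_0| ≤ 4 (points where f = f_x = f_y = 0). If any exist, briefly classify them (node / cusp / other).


No singular points in the scanned grid; C is smooth there.

Compute partial derivatives:
  f_x = -8*x - 2.
  f_y = 1.
f_y = 1 is a nonzero constant, so f_y never vanishes: no point (x, y) can satisfy f = f_x = f_y = 0. In particular no (x, y) ∈ {−4, ..., 4}² is singular; the curve is smooth.


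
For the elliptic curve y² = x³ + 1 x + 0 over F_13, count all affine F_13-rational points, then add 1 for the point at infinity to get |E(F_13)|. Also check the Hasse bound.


Affine points = {(0, 0), (2, 6), (2, 7), (3, 2), (3, 11), (4, 4), (4, 9), (5, 0), (6, 1), (6, 12), (7, 5), (7, 8), (8, 0), (9, 6), (9, 7), (10, 3), (10, 10), (11, 4), (11, 9)}; affine count = 19; |E(F_13)| = 20.

Discriminant check: Δ ∝ 4a³ + 27b² = 4·1³ + 27·0² = 4·1 + 27·0 ≡ 4 (mod 13). Nonzero ⇒ E is nonsingular.
For each x ∈ F_13, compute rhs = x³ + 1·x + 0 mod 13, then count y ∈ F_13 with y² ≡ rhs.
  x = 0: rhs = 0, matching y values: 0 (1 points).
  x = 1: rhs = 2, matching y values: none (0 points).
  x = 2: rhs = 10, matching y values: 6, 7 (2 points).
  x = 3: rhs = 4, matching y values: 2, 11 (2 points).
  x = 4: rhs = 3, matching y values: 4, 9 (2 points).
  x = 5: rhs = 0, matching y values: 0 (1 points).
  x = 6: rhs = 1, matching y values: 1, 12 (2 points).
  x = 7: rhs = 12, matching y values: 5, 8 (2 points).
  x = 8: rhs = 0, matching y values: 0 (1 points).
  x = 9: rhs = 10, matching y values: 6, 7 (2 points).
  x = 10: rhs = 9, matching y values: 3, 10 (2 points).
  x = 11: rhs = 3, matching y values: 4, 9 (2 points).
  x = 12: rhs = 11, matching y values: none (0 points).
Total affine count: 19.
Full point count |E(F_13)| = 19 + 1 = 20.
Hasse bound: |20 − (13+1)| = |6| = 6 ≤ 2√13 ≈ 7.2111 ✓.


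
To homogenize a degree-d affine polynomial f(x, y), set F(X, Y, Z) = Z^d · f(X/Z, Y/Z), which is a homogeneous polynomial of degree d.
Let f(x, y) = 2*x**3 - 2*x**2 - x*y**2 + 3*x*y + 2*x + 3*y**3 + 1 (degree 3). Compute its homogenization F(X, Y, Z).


F(X, Y, Z) = 2*X**3 - 2*X**2*Z - X*Y**2 + 3*X*Y*Z + 2*X*Z**2 + 3*Y**3 + Z**3

deg(f) = 3.
Substitute x = X/Z, y = Y/Z into f, then multiply by Z^3.
  monomial 2·x^3·y^0 ↦ 2·X^3·Y^0·Z^0.
  monomial -2·x^2·y^0 ↦ -2·X^2·Y^0·Z^1.
  monomial -1·x^1·y^2 ↦ -1·X^1·Y^2·Z^0.
  monomial 3·x^1·y^1 ↦ 3·X^1·Y^1·Z^1.
  monomial 2·x^1·y^0 ↦ 2·X^1·Y^0·Z^2.
  monomial 3·x^0·y^3 ↦ 3·X^0·Y^3·Z^0.
  monomial 1·x^0·y^0 ↦ 1·X^0·Y^0·Z^3.
Collecting: F(X, Y, Z) = 2*X**3 - 2*X**2*Z - X*Y**2 + 3*X*Y*Z + 2*X*Z**2 + 3*Y**3 + Z**3.
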